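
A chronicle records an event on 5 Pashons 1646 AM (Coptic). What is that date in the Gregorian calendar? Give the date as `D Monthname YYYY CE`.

13 May 1930 CE

Julian Day Number of the source date = 2426110.
Converting JDN 2426110 to the Gregorian calendar gives 13 May 1930 CE.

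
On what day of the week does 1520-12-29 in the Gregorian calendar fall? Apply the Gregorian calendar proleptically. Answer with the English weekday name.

Wednesday

JDN 2276591 mod 7 = 2, and JDN 0 was a Monday, so this is a Wednesday.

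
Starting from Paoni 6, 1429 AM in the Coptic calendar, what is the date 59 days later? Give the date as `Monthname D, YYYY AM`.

Counting 59 days forward from JDN 2346882 reaches JDN 2346941, which is Mesori 5, 1429 AM.

Mesori 5, 1429 AM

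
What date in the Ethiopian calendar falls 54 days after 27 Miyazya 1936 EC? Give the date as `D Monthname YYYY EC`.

JDN of 27 Miyazya 1936 EC = 2431216.
2431216 + 54 = 2431270.
JDN 2431270 in the Ethiopian calendar is 21 Sene 1936 EC.

21 Sene 1936 EC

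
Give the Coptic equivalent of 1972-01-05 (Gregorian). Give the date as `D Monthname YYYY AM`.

Julian Day Number of the source date = 2441322.
Converting JDN 2441322 to the Coptic calendar gives 26 Koiak 1688 AM.

26 Koiak 1688 AM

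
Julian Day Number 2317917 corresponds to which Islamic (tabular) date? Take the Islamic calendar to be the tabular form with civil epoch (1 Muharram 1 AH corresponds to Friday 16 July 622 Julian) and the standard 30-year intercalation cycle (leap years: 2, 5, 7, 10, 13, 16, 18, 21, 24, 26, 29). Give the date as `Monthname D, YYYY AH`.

JDN 2317917 is 20 February 1634 in the Gregorian calendar.
In the tabular Islamic calendar that day is Sha'ban 21, 1043 AH.

Sha'ban 21, 1043 AH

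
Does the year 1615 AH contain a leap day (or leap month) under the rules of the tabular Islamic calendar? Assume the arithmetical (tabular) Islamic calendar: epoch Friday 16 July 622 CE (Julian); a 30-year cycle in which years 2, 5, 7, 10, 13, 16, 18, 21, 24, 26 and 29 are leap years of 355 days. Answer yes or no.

no

Year 1615 AH is year 25 of its 30-year cycle; leap positions are 2, 5, 7, 10, 13, 16, 18, 21, 24, 26, 29, so it is a common year (354 days).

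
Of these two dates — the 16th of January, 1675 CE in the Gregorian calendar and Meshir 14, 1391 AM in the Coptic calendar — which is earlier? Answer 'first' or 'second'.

The two dates have Julian Day Numbers 2332857 and 2332890 respectively.
Since 2332857 < 2332890, the first date comes first.

first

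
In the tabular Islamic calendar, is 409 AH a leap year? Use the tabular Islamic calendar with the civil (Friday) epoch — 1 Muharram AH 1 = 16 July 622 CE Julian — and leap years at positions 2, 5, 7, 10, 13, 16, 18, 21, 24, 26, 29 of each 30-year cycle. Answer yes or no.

Year 409 AH is year 19 of its 30-year cycle; leap positions are 2, 5, 7, 10, 13, 16, 18, 21, 24, 26, 29, so it is a common year (354 days).

no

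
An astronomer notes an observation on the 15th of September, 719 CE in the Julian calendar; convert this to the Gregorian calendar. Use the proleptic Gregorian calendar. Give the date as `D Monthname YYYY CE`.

The Julian–Gregorian offset here is 4 days (Julian trailing).
15 September 719 Julian + 4 days → 19 September 719 Gregorian.

19 September 719 CE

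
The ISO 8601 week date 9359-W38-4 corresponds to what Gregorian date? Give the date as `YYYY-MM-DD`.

9359-09-20

ISO week 1 of 9359 is the week containing the first Thursday of 9359.
Week 38, day 4 (Thursday) lands on 9359-09-20.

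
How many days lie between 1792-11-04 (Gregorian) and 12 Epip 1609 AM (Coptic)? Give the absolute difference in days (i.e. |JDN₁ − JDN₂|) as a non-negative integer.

First date → JDN 2375883; second date → JDN 2412663.
The interval is |2375883 − 2412663| = 36780 days.

36780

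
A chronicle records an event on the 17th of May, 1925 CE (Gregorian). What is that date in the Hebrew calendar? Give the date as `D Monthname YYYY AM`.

23 Iyar 5685 AM

Both dates share Julian Day Number 2424288; in the Hebrew calendar that is 23 Iyar 5685 AM.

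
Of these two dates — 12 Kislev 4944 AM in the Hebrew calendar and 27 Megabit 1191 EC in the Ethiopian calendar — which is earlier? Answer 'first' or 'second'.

The two dates have Julian Day Numbers 2153481 and 2159074 respectively.
Since 2153481 < 2159074, the first date comes first.

first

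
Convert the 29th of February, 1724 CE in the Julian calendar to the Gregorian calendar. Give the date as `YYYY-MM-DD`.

For dates in this range the Gregorian date is 11 days ahead of the Julian.
29 February 1724 Julian + 11 days → 11 March 1724 Gregorian.

1724-03-11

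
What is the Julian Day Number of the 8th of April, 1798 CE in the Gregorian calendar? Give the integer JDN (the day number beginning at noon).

JDN 2451545 is 1 January 2000 CE (Gregorian); the target day is −73681 days from there, so JDN = 2377864.

2377864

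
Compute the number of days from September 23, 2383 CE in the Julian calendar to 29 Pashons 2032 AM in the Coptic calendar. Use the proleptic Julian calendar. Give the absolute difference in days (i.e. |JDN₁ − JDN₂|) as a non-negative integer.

First date → JDN 2591714; second date → JDN 2567121.
The interval is |2591714 − 2567121| = 24593 days.

24593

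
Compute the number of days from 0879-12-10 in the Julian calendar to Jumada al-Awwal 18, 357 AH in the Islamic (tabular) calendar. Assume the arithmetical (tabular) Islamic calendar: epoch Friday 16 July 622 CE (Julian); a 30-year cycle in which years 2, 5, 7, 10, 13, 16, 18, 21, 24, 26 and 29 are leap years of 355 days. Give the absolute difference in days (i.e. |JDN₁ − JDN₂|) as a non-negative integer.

First date → JDN 2042456; second date → JDN 2074730.
The interval is |2042456 − 2074730| = 32274 days.

32274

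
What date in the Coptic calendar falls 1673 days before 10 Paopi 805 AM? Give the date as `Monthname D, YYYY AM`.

Paremhat 13, 800 AM

JDN of 10 Paopi 805 AM = 2118730.
2118730 − 1673 = 2117057.
JDN 2117057 in the Coptic calendar is Paremhat 13, 800 AM.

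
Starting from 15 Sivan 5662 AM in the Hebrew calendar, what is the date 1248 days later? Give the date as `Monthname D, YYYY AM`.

JDN of 15 Sivan 5662 AM = 2415921.
2415921 + 1248 = 2417169.
JDN 2417169 in the Hebrew calendar is Cheshvan 21, 5666 AM.

Cheshvan 21, 5666 AM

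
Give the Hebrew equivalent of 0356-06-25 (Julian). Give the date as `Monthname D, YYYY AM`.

Julian Day Number of the source date = 1851263.
Converting JDN 1851263 to the Hebrew calendar gives 10 Tammuz 4116 AM.

Tammuz 10, 4116 AM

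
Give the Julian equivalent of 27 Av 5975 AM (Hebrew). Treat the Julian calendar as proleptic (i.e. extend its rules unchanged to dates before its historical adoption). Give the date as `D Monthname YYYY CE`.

8 August 2215 CE

Both dates share Julian Day Number 2530306; in the Julian calendar that is 8 August 2215 CE.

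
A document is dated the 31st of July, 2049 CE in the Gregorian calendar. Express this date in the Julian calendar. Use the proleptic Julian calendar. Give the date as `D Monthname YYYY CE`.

For dates in this range the Gregorian date is 13 days ahead of the Julian.
31 July 2049 Gregorian − 13 days → 18 July 2049 Julian.

18 July 2049 CE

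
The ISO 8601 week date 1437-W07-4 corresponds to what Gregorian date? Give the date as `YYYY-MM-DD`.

ISO week 1 of 1437 is the week containing the first Thursday of 1437.
Week 7, day 4 (Thursday) lands on 1437-02-16.

1437-02-16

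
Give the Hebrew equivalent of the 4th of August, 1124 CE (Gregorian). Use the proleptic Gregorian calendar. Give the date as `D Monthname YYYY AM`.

Both dates share Julian Day Number 2131808; in the Hebrew calendar that is 15 Av 4884 AM.

15 Av 4884 AM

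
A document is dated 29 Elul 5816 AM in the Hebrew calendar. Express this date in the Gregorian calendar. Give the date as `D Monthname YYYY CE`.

10 September 2056 CE

Julian Day Number of the source date = 2472252.
Converting JDN 2472252 to the Gregorian calendar gives 10 September 2056 CE.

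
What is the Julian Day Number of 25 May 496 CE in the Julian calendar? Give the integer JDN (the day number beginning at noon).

1902367

In the proleptic Gregorian calendar the same day is 26 May 496.
JDN 2400001 is 17 November 1858 CE (Gregorian), MJD 0; the target day is −497634 days from there, so JDN = 1902367.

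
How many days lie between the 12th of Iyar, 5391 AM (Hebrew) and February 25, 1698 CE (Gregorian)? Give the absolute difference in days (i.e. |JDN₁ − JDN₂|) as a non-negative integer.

24394

JDN of the first date = 2316904.
JDN of the second date = 2341298.
|2341298 − 2316904| = 24394.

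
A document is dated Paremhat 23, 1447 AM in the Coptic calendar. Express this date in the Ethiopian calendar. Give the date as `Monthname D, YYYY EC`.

Julian Day Number of the source date = 2353383.
Converting JDN 2353383 to the Ethiopian calendar gives 23 Megabit 1723 EC.

Megabit 23, 1723 EC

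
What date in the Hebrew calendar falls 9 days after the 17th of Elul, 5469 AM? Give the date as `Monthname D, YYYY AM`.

Counting 9 days forward from JDN 2345494 reaches JDN 2345503, which is Elul 26, 5469 AM.

Elul 26, 5469 AM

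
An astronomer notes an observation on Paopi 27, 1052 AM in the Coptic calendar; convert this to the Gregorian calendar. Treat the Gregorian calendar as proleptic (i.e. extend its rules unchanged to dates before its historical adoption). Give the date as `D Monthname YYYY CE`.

2 November 1335 CE

Julian Day Number of the source date = 2208964.
Converting JDN 2208964 to the Gregorian calendar gives 2 November 1335 CE.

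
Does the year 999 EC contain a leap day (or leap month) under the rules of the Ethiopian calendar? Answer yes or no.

999 mod 4 = 3; in the Ethiopian calendar a year is leap when year mod 4 = 3, so it is a leap year.

yes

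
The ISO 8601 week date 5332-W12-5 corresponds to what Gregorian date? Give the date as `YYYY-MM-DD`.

ISO week 1 of 5332 is the week containing the first Thursday of 5332.
Week 12, day 5 (Friday) lands on 5332-03-21.

5332-03-21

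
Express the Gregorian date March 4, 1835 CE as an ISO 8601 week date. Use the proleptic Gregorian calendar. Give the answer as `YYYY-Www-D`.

The weekday is Wednesday (ISO weekday 3).
That Wednesday belongs to ISO week 10 of ISO year 1835.

1835-W10-3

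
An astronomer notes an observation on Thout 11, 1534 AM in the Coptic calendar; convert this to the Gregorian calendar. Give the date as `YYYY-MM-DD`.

Julian Day Number of the source date = 2384968.
Converting JDN 2384968 to the Gregorian calendar gives 20 September 1817 CE.

1817-09-20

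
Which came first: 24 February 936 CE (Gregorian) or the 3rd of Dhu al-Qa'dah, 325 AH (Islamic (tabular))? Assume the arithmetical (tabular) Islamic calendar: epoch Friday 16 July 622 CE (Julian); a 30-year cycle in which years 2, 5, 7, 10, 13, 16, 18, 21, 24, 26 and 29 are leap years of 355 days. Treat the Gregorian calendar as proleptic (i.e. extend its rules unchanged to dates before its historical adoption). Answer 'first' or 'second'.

first

The two dates have Julian Day Numbers 2062981 and 2063552 respectively.
Since 2062981 < 2063552, the first date comes first.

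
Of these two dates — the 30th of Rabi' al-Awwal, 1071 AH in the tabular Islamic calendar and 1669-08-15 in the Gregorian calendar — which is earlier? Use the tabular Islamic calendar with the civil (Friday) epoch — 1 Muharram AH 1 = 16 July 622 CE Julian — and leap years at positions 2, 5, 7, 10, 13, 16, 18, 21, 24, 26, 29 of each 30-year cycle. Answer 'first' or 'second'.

The two dates have Julian Day Numbers 2327700 and 2330877 respectively.
Since 2327700 < 2330877, the first date comes first.

first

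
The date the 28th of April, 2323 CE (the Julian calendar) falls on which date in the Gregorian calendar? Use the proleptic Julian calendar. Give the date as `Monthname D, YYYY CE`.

May 14, 2323 CE

The Julian–Gregorian offset here is 16 days (Julian trailing).
28 April 2323 Julian + 16 days → 14 May 2323 Gregorian.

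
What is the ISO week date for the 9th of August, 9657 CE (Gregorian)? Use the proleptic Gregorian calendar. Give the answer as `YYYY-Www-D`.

9657-W32-4

The weekday is Thursday (ISO weekday 4).
That Thursday belongs to ISO week 32 of ISO year 9657.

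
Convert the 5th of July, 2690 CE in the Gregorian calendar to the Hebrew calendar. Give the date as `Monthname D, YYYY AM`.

Both dates share Julian Day Number 2703748; in the Hebrew calendar that is 5 Tammuz 6450 AM.

Tammuz 5, 6450 AM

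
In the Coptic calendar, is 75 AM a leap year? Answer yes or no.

yes

75 mod 4 = 3; in the Coptic calendar a year is leap when year mod 4 = 3, so it is a leap year.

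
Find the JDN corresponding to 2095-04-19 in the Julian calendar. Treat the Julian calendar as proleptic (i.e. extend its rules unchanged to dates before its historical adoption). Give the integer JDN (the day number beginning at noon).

2486365

Equivalently 2 May 2095 (Gregorian).
JDN 2400001 is 17 November 1858 CE (Gregorian), MJD 0; the target day is +86364 days from there, so JDN = 2486365.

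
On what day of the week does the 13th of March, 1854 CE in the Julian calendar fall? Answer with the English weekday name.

Equivalently 25 March 1854 Gregorian, JDN 2398303.
JDN 2398303 mod 7 = 5, and JDN 0 was a Monday, so this is a Saturday.

Saturday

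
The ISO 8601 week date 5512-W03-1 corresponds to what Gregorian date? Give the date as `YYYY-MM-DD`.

5512-01-15

ISO week 1 of 5512 is the week containing the first Thursday of 5512.
Week 3, day 1 (Monday) lands on 5512-01-15.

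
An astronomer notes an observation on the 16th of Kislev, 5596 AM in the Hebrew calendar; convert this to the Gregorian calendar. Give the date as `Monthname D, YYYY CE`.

Both dates share Julian Day Number 2391620; in the Gregorian calendar that is 7 December 1835 CE.

December 7, 1835 CE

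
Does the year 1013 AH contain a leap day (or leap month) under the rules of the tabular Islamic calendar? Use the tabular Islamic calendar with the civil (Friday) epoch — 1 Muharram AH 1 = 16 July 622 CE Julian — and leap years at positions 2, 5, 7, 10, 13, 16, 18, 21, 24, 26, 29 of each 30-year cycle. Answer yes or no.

no

Year 1013 AH is year 23 of its 30-year cycle; leap positions are 2, 5, 7, 10, 13, 16, 18, 21, 24, 26, 29, so it is a common year (354 days).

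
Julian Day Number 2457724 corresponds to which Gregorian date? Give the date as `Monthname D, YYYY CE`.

Counting from JDN 2299161 = 15 Oct 1582 gives an offset of 158563 days.

December 1, 2016 CE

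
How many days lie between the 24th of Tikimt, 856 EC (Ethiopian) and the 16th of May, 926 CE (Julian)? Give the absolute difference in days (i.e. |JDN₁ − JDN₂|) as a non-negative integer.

First date → JDN 2036563; second date → JDN 2059415.
The interval is |2036563 − 2059415| = 22852 days.

22852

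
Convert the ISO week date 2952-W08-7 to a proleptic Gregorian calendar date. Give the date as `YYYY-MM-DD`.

2952-02-27

ISO week 1 of 2952 is the week containing the first Thursday of 2952.
Week 8, day 7 (Sunday) lands on 2952-02-27.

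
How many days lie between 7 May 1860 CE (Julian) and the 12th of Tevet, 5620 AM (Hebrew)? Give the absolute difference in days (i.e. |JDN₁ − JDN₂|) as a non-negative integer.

First date → JDN 2400550; second date → JDN 2400417.
The interval is |2400550 − 2400417| = 133 days.

133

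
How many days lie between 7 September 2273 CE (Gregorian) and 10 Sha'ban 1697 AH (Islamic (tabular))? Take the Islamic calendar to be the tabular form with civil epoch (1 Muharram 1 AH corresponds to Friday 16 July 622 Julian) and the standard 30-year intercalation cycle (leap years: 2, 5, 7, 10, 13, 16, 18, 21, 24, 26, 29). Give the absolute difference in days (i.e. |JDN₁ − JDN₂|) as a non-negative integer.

1844

First date → JDN 2551506; second date → JDN 2549662.
The interval is |2551506 − 2549662| = 1844 days.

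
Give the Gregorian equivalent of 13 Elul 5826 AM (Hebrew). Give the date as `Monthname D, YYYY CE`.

Both dates share Julian Day Number 2475897; in the Gregorian calendar that is 3 September 2066 CE.

September 3, 2066 CE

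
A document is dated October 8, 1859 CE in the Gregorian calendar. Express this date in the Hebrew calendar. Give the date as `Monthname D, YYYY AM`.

Tishrei 10, 5620 AM

Julian Day Number of the source date = 2400326.
Converting JDN 2400326 to the Hebrew calendar gives 10 Tishrei 5620 AM.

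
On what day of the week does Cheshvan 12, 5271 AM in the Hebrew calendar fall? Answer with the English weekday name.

Wednesday

This is JDN 2272874 (26 October 1510 Gregorian).
Since JDN mod 7 = 2 (0 = Monday), the day is Wednesday.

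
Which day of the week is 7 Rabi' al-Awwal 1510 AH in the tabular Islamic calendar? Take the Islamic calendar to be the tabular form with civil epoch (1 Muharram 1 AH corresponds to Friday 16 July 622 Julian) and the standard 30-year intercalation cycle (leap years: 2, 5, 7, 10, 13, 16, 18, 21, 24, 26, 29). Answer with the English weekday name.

Equivalently 15 October 2086 Gregorian, JDN 2483244.
Since JDN mod 7 = 1 (0 = Monday), the day is Tuesday.

Tuesday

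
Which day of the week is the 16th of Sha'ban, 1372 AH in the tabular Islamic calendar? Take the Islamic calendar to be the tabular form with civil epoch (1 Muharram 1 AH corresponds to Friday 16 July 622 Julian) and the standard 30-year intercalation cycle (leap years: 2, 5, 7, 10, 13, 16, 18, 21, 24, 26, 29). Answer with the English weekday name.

This is JDN 2434499 (1 May 1953 Gregorian).
JDN 2434499 mod 7 = 4, and JDN 0 was a Monday, so this is a Friday.

Friday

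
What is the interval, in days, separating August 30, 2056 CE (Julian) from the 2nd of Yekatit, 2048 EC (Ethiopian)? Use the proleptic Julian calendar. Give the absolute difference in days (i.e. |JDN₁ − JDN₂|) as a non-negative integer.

JDN of the first date = 2472254.
JDN of the second date = 2472039.
|2472039 − 2472254| = 215.

215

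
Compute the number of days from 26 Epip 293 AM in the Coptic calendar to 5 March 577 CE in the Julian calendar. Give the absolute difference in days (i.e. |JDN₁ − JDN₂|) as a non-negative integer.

First date → JDN 1932008; second date → JDN 1931871.
The interval is |1932008 − 1931871| = 137 days.

137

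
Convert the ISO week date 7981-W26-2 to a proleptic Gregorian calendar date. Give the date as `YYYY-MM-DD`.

ISO week 1 of 7981 is the week containing the first Thursday of 7981.
Week 26, day 2 (Tuesday) lands on 7981-06-23.

7981-06-23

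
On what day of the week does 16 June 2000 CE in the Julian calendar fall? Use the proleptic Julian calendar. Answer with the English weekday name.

Thursday

Equivalently 29 June 2000 Gregorian, JDN 2451725.
2451725 ≡ 3 (mod 7); counting from Monday = 0 gives Thursday.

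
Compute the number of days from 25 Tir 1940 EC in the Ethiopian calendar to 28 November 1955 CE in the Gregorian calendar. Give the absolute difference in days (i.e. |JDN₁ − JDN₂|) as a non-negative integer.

First date → JDN 2432585; second date → JDN 2435440.
The interval is |2432585 − 2435440| = 2855 days.

2855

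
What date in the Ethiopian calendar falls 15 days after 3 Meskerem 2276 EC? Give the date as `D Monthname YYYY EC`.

18 Meskerem 2276 EC

Counting 15 days forward from JDN 2555167 reaches JDN 2555182, which is 18 Meskerem 2276 EC.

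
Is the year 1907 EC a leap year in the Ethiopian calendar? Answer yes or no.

yes

1907 mod 4 = 3; in the Ethiopian calendar a year is leap when year mod 4 = 3, so it is a leap year.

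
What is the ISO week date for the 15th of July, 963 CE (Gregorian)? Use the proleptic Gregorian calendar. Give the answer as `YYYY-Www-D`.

The weekday is Friday (ISO weekday 5).
That Friday belongs to ISO week 28 of ISO year 963.

0963-W28-5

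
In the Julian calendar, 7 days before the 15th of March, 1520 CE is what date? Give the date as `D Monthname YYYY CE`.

JDN of the 15th of March, 1520 CE = 2276312.
2276312 − 7 = 2276305.
JDN 2276305 in the Julian calendar is 8 March 1520 CE.

8 March 1520 CE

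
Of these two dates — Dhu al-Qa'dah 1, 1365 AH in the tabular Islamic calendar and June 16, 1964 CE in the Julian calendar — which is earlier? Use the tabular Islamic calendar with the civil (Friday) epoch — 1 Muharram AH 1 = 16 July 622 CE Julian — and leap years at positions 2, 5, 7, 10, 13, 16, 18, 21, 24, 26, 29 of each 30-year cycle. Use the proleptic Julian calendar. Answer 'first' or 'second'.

Converting both to JDN: 2432091 vs 2438576; the smaller is the first.

first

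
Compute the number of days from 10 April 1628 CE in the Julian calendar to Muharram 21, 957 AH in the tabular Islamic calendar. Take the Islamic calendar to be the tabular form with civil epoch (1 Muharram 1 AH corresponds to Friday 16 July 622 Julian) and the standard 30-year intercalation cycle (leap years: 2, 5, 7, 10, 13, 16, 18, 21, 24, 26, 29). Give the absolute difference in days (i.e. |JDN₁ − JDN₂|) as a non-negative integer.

JDN of the first date = 2315785.
JDN of the second date = 2287235.
|2287235 − 2315785| = 28550.

28550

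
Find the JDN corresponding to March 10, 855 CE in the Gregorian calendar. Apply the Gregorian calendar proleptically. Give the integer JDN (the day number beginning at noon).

JDN 2451545 is 1 January 2000 CE (Gregorian); the target day is −418134 days from there, so JDN = 2033411.

2033411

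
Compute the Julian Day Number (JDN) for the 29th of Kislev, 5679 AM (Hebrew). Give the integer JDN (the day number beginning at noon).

Equivalently 3 December 1918 (Gregorian).
JDN 2451545 is 1 January 2000 CE (Gregorian); the target day is −29614 days from there, so JDN = 2421931.

2421931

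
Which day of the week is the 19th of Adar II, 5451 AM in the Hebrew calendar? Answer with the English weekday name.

Tuesday

Equivalently 20 March 1691 Gregorian, JDN 2338764.
2338764 ≡ 1 (mod 7); counting from Monday = 0 gives Tuesday.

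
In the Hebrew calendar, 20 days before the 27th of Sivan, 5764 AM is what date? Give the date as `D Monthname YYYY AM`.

The starting date is JDN 2453173; 2453173 − 20 = 2453153.
JDN 2453153 corresponds to 7 Sivan 5764 AM.

7 Sivan 5764 AM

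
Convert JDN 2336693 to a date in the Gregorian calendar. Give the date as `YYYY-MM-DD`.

1685-07-18

JDN 2451545 is 1 Jan 2000; 2336693 is −114852 days from there.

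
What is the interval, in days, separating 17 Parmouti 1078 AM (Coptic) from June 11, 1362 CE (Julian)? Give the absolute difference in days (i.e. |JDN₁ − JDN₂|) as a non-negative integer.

First date → JDN 2218630; second date → JDN 2218690.
The interval is |2218630 − 2218690| = 60 days.

60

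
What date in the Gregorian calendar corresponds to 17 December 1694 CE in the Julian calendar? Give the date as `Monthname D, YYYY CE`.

For dates in this range the Gregorian date is 10 days ahead of the Julian.
17 December 1694 Julian + 10 days → 27 December 1694 Gregorian.

December 27, 1694 CE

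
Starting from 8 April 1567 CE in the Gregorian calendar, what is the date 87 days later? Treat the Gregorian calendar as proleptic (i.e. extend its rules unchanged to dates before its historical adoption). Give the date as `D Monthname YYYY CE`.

JDN of 8 April 1567 CE = 2293492.
2293492 + 87 = 2293579.
JDN 2293579 in the Gregorian calendar is 4 July 1567 CE.

4 July 1567 CE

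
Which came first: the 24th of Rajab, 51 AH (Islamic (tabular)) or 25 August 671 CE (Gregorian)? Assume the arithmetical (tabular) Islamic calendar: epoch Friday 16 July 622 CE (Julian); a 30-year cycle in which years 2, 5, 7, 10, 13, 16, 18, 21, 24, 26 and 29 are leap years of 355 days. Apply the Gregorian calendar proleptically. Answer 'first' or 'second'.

first

The two dates have Julian Day Numbers 1966358 and 1966374 respectively.
Since 1966358 < 1966374, the first date comes first.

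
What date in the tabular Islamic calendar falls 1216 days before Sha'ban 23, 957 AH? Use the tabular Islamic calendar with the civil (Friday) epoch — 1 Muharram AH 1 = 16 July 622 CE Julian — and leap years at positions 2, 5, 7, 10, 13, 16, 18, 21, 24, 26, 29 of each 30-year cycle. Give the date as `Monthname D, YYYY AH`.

Rabi' al-Awwal 19, 954 AH

The starting date is JDN 2287444; 2287444 − 1216 = 2286228.
JDN 2286228 corresponds to Rabi' al-Awwal 19, 954 AH.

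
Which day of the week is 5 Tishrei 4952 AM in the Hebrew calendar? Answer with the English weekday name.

In the proleptic Gregorian calendar this is 2 October 1191 (JDN 2156338).
2156338 ≡ 2 (mod 7); counting from Monday = 0 gives Wednesday.

Wednesday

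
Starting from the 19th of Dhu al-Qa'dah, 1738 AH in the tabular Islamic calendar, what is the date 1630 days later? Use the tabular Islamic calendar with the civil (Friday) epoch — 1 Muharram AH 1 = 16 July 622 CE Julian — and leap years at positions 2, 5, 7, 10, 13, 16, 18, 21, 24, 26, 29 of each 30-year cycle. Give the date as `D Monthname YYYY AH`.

The starting date is JDN 2564288; 2564288 + 1630 = 2565918.
JDN 2565918 corresponds to 24 Jumada al-Thani 1743 AH.

24 Jumada al-Thani 1743 AH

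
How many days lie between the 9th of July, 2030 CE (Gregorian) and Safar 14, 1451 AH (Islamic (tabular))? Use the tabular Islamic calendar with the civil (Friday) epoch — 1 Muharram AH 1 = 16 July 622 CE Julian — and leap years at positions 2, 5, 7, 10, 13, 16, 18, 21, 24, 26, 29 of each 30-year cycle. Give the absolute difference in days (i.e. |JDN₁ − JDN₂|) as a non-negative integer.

First date → JDN 2462692; second date → JDN 2462315.
The interval is |2462692 − 2462315| = 377 days.

377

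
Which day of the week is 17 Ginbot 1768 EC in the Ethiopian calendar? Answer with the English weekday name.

Thursday

This is JDN 2369874 (23 May 1776 Gregorian).
2369874 ≡ 3 (mod 7); counting from Monday = 0 gives Thursday.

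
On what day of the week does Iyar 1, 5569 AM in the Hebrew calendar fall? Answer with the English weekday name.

Monday

Equivalently 17 April 1809 Gregorian, JDN 2381890.
2381890 ≡ 0 (mod 7); counting from Monday = 0 gives Monday.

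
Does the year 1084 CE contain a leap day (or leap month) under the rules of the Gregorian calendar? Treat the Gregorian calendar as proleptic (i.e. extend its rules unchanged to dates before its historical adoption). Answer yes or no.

yes

1084 is divisible by 4 and not by 100, so it is a leap year.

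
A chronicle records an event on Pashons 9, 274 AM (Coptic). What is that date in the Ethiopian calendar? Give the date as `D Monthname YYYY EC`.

Julian Day Number of the source date = 1924991.
Converting JDN 1924991 to the Ethiopian calendar gives 9 Ginbot 550 EC.

9 Ginbot 550 EC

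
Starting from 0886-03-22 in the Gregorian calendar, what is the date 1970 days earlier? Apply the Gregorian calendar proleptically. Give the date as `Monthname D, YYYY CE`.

October 29, 880 CE

JDN of 0886-03-22 = 2044746.
2044746 − 1970 = 2042776.
JDN 2042776 in the Gregorian calendar is October 29, 880 CE.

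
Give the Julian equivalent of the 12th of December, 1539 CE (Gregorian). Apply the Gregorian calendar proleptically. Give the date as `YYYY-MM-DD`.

1539-12-02

For dates in this range the Gregorian date is 10 days ahead of the Julian.
12 December 1539 Gregorian − 10 days → 2 December 1539 Julian.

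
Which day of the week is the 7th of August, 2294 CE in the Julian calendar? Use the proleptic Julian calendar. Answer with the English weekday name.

Equivalently 22 August 2294 Gregorian, JDN 2559160.
JDN 2559160 mod 7 = 2, and JDN 0 was a Monday, so this is a Wednesday.

Wednesday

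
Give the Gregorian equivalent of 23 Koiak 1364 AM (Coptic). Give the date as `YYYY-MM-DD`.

Both dates share Julian Day Number 2322978; in the Gregorian calendar that is 30 December 1647 CE.

1647-12-30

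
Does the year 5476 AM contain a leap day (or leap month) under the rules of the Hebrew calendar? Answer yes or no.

no

Hebrew year 5476 is year 4 of its 19-year Metonic cycle; leap years are at positions 3, 6, 8, 11, 14, 17, 19, so it is a common year (12 months).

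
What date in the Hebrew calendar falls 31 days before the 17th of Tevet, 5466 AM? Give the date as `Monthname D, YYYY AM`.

Kislev 16, 5466 AM

Counting 31 days back from JDN 2344166 reaches JDN 2344135, which is Kislev 16, 5466 AM.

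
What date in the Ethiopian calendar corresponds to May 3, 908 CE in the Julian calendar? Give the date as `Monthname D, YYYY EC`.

Julian Day Number of the source date = 2052828.
Converting JDN 2052828 to the Ethiopian calendar gives 8 Ginbot 900 EC.

Ginbot 8, 900 EC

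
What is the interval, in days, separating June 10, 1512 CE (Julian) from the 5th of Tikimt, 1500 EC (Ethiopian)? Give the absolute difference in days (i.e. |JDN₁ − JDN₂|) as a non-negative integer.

First date → JDN 2273477; second date → JDN 2271765.
The interval is |2273477 − 2271765| = 1712 days.

1712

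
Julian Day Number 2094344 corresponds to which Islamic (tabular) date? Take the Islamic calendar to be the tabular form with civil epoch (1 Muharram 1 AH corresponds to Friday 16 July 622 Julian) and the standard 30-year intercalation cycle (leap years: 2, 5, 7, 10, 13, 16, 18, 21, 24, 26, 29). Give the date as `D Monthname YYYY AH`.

The proleptic Gregorian equivalent of JDN 2094344 is 7 January 1022.
In the tabular Islamic calendar that day is 24 Ramadan 412 AH.

24 Ramadan 412 AH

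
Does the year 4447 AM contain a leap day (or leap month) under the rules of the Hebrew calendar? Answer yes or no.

no

Hebrew year 4447 is year 1 of its 19-year Metonic cycle; leap years are at positions 3, 6, 8, 11, 14, 17, 19, so it is a common year (12 months).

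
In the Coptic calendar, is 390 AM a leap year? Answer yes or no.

390 mod 4 = 2; in the Coptic calendar a year is leap when year mod 4 = 3, so it is a common year.

no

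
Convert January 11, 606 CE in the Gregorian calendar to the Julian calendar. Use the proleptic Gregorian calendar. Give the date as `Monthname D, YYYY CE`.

January 8, 606 CE

For dates in this range the Gregorian date is 3 days ahead of the Julian.
11 January 606 Gregorian − 3 days → 8 January 606 Julian.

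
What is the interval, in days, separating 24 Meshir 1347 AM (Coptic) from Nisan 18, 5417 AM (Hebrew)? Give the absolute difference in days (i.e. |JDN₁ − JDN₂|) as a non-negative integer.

9529

First date → JDN 2316829; second date → JDN 2326358.
The interval is |2316829 − 2326358| = 9529 days.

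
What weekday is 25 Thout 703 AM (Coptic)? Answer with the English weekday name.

In the proleptic Gregorian calendar this is 27 September 986 (JDN 2081459).
JDN 2081459 mod 7 = 2, and JDN 0 was a Monday, so this is a Wednesday.

Wednesday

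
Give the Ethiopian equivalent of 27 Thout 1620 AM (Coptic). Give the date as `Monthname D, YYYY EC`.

Both dates share Julian Day Number 2416396; in the Ethiopian calendar that is 27 Meskerem 1896 EC.

Meskerem 27, 1896 EC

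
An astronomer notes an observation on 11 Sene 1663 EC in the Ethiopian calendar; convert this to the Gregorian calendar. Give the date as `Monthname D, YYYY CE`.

June 15, 1671 CE

Both dates share Julian Day Number 2331546; in the Gregorian calendar that is 15 June 1671 CE.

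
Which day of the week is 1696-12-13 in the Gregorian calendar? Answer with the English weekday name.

Thursday

2340859 ≡ 3 (mod 7); counting from Monday = 0 gives Thursday.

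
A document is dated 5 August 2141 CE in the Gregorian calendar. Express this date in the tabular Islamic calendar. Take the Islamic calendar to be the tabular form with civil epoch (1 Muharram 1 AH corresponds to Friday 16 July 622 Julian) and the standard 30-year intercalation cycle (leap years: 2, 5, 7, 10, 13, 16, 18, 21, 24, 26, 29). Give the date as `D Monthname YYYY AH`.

2 Ramadan 1566 AH

Julian Day Number of the source date = 2503261.
Converting JDN 2503261 to the tabular Islamic calendar gives 2 Ramadan 1566 AH.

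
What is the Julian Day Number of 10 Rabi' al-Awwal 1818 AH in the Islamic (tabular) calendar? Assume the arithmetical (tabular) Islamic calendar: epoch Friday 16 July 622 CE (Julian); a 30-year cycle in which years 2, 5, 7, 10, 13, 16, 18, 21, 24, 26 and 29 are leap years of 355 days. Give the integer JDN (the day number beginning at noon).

2592392

In the Gregorian calendar the same day is 17 August 2385.
JDN 2451545 is 1 January 2000 CE (Gregorian); the target day is +140847 days from there, so JDN = 2592392.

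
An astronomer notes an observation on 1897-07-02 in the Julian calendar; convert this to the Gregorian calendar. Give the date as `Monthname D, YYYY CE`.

At this point the Julian calendar is 12 days behind the Gregorian.
2 July 1897 Julian + 12 days → 14 July 1897 Gregorian.

July 14, 1897 CE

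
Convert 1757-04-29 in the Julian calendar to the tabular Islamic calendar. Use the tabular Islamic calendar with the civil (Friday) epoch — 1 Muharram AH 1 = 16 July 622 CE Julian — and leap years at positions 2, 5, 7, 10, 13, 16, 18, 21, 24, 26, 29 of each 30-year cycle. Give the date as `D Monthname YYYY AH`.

20 Sha'ban 1170 AH

Both dates share Julian Day Number 2362921; in the tabular Islamic calendar that is 20 Sha'ban 1170 AH.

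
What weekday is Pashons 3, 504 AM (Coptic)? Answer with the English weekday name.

Monday

This is JDN 2008993 (2 May 788 Gregorian).
Since JDN mod 7 = 0 (0 = Monday), the day is Monday.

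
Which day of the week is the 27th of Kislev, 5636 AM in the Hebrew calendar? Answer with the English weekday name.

Saturday

Equivalently 25 December 1875 Gregorian, JDN 2406248.
2406248 ≡ 5 (mod 7); counting from Monday = 0 gives Saturday.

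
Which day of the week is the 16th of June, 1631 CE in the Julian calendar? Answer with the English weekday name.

Equivalently 26 June 1631 Gregorian, JDN 2316947.
JDN 2316947 mod 7 = 3, and JDN 0 was a Monday, so this is a Thursday.

Thursday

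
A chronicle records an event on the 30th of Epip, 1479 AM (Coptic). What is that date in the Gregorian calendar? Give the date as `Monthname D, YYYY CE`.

Julian Day Number of the source date = 2365198.
Converting JDN 2365198 to the Gregorian calendar gives 4 August 1763 CE.

August 4, 1763 CE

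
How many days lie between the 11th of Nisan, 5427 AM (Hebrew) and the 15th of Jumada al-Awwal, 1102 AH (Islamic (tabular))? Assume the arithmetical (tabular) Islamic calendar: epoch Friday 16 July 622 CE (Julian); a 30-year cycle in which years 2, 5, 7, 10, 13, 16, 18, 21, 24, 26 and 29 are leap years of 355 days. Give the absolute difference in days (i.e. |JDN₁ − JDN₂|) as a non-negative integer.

JDN of the first date = 2330014.
JDN of the second date = 2338730.
|2338730 − 2330014| = 8716.

8716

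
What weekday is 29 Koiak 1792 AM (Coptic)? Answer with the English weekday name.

This is JDN 2479311 (8 January 2076 Gregorian).
Since JDN mod 7 = 2 (0 = Monday), the day is Wednesday.

Wednesday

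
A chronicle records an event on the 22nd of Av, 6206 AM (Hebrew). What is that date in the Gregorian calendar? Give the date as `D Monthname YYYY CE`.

15 August 2446 CE

Julian Day Number of the source date = 2614670.
Converting JDN 2614670 to the Gregorian calendar gives 15 August 2446 CE.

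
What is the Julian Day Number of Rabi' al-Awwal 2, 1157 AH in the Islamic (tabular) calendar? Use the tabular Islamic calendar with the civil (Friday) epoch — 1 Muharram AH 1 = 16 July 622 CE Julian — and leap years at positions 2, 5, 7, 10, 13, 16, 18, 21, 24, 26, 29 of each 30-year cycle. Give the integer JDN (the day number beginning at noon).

In the Gregorian calendar the same day is 15 April 1744.
JDN 2400001 is 17 November 1858 CE (Gregorian), MJD 0; the target day is −41853 days from there, so JDN = 2358148.

2358148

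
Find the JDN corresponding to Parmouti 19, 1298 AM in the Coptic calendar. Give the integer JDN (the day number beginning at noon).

In the Gregorian calendar the same day is 24 April 1582.
JDN 2451545 is 1 January 2000 CE (Gregorian); the target day is −152558 days from there, so JDN = 2298987.

2298987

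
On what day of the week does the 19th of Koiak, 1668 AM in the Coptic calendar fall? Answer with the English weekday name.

This is JDN 2434010 (29 December 1951 Gregorian).
Since JDN mod 7 = 5 (0 = Monday), the day is Saturday.

Saturday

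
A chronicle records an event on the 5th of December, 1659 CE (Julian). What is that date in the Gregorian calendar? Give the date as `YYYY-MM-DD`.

At this point the Julian calendar is 10 days behind the Gregorian.
5 December 1659 Julian + 10 days → 15 December 1659 Gregorian.

1659-12-15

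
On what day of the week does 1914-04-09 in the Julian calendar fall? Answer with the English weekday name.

In the Gregorian calendar this is 22 April 1914 (JDN 2420245).
Since JDN mod 7 = 2 (0 = Monday), the day is Wednesday.

Wednesday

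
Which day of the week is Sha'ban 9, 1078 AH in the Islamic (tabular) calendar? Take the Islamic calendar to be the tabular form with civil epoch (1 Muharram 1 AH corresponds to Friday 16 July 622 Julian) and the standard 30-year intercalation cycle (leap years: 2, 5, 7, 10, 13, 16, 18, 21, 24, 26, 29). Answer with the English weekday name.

Tuesday

This is JDN 2330308 (24 January 1668 Gregorian).
2330308 ≡ 1 (mod 7); counting from Monday = 0 gives Tuesday.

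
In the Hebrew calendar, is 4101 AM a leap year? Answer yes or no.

Hebrew year 4101 is year 16 of its 19-year Metonic cycle; leap years are at positions 3, 6, 8, 11, 14, 17, 19, so it is a common year (12 months).

no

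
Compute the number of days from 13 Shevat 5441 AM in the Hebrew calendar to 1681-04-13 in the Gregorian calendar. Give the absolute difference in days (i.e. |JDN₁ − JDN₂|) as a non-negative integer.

JDN of the first date = 2335065.
JDN of the second date = 2335136.
|2335136 − 2335065| = 71.

71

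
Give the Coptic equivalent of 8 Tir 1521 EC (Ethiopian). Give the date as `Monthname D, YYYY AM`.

The source date corresponds to 13 January 1529 in the proleptic Gregorian calendar (JDN 2279528).
That day falls on 8 Tobi 1245 AM in the Coptic calendar.

Tobi 8, 1245 AM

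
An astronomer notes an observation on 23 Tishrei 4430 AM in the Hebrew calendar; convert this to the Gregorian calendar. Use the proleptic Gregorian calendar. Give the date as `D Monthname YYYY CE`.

26 September 669 CE

Julian Day Number of the source date = 1965676.
Converting JDN 1965676 to the Gregorian calendar gives 26 September 669 CE.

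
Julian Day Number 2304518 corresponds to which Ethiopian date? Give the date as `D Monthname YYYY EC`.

JDN 2304518 is 15 June 1597 in the Gregorian calendar.
In the Ethiopian calendar that day is 11 Sene 1589 EC.

11 Sene 1589 EC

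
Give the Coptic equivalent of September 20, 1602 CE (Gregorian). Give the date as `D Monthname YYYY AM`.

13 Thout 1319 AM

Both dates share Julian Day Number 2306441; in the Coptic calendar that is 13 Thout 1319 AM.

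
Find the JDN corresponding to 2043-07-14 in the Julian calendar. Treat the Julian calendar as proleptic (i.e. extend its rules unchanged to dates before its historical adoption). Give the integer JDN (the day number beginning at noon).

2467458

Equivalently 27 July 2043 (Gregorian).
JDN 2299161 is 15 October 1582 CE (Gregorian); the target day is +168297 days from there, so JDN = 2467458.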